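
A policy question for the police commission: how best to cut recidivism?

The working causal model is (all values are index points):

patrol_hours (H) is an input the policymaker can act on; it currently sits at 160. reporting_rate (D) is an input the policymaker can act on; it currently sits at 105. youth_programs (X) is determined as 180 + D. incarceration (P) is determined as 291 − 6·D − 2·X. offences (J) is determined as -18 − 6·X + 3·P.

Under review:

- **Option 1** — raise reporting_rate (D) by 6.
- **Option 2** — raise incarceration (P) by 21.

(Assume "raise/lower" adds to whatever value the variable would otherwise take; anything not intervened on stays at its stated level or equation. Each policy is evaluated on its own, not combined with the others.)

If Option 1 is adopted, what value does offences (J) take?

-4635

Option 1 (D + 6):
  D = 105 + 6 = 111
  X = 180 + 111 = 291
  P = 291 − 6·111 − 2·291 = -957
  J = -18 − 6·291 + 3·(-957) = -4635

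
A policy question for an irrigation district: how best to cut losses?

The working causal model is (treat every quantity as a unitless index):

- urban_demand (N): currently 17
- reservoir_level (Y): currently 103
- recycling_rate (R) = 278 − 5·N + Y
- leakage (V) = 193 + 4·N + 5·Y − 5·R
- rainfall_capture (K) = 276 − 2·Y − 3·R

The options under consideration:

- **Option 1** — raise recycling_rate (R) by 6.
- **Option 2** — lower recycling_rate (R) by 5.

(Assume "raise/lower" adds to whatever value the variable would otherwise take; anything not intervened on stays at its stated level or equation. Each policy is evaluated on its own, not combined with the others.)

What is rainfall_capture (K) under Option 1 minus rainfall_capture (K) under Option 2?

Option 1 (R + 6):
  N = 17
  Y = 103
  R = 278 − 5·17 + 103 (+6 from intervention) = 302
  K = 276 − 2·103 − 3·302 = -836
Option 2 (R − 5):
  N = 17
  Y = 103
  R = 278 − 5·17 + 103 (−5 from intervention) = 291
  K = 276 − 2·103 − 3·291 = -803
K: -836 − (-803) = -33

-33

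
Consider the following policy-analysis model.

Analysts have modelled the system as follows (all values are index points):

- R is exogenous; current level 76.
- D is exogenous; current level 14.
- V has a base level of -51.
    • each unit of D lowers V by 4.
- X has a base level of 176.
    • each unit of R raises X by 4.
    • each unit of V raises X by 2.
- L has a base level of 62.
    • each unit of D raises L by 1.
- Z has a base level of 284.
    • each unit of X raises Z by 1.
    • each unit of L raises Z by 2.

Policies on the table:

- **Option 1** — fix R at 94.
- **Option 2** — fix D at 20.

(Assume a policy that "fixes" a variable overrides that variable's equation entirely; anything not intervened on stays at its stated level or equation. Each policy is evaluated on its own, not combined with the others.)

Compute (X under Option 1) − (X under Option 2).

Option 1 (R := 94):
  R = 94
  D = 14
  V = -51 − 4·14 = -107
  X = 176 + 4·94 + 2·(-107) = 338
Option 2 (D := 20):
  R = 76
  D = 20
  V = -51 − 4·20 = -131
  X = 176 + 4·76 + 2·(-131) = 218
X: 338 − 218 = 120

120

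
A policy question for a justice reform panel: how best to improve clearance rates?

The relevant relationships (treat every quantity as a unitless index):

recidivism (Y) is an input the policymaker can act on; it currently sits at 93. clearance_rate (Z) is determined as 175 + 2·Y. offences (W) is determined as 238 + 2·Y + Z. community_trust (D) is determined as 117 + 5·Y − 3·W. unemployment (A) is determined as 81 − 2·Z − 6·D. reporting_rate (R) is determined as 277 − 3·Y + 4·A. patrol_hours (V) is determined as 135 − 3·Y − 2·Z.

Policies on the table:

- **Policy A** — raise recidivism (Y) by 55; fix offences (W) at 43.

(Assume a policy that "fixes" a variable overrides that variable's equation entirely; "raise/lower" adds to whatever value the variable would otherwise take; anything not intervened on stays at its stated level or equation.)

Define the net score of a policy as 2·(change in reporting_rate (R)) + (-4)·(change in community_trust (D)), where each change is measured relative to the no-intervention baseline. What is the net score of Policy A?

-132142

Baseline:
  Y = 93
  Z = 175 + 2·93 = 361
  W = 238 + 2·93 + 361 = 785
  D = 117 + 5·93 − 3·785 = -1773
  A = 81 − 2·361 − 6·(-1773) = 9997
  R = 277 − 3·93 + 4·9997 = 39986
Policy A (Y + 55, W := 43):
  Y = 93 + 55 = 148
  Z = 175 + 2·148 = 471
  W = 43
  D = 117 + 5·148 − 3·43 = 728
  A = 81 − 2·471 − 6·728 = -5229
  R = 277 − 3·148 + 4·(-5229) = -21083
ΔR = -21083 − 39986 = -61069; ΔD = 728 − (-1773) = 2501
Score = 2·(-61069) + (-4)·2501 = -132142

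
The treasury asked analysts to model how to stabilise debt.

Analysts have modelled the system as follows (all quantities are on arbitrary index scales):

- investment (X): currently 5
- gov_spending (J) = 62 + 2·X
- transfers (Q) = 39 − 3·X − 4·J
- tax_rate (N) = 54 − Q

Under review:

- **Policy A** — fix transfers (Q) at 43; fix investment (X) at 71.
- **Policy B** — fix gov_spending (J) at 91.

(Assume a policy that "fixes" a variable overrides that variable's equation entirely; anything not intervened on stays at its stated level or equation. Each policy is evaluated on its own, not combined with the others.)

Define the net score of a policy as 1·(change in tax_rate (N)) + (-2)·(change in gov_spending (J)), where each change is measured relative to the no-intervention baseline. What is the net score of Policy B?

38

Baseline:
  X = 5
  J = 62 + 2·5 = 72
  Q = 39 − 3·5 − 4·72 = -264
  N = 54 − (-264) = 318
Policy B (J := 91):
  X = 5
  J = 91
  Q = 39 − 3·5 − 4·91 = -340
  N = 54 − (-340) = 394
ΔN = 394 − 318 = 76; ΔJ = 91 − 72 = 19
Score = 1·76 + (-2)·19 = 38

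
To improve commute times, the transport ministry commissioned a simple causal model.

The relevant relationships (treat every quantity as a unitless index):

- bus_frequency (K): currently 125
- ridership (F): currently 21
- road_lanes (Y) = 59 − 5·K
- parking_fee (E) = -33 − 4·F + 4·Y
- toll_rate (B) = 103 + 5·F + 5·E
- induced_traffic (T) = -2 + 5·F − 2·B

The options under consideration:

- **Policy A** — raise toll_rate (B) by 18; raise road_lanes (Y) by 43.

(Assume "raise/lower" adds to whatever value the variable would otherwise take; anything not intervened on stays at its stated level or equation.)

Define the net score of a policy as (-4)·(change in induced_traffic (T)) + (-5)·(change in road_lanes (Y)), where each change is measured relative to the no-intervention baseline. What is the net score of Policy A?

6809

Baseline:
  K = 125
  F = 21
  Y = 59 − 5·125 = -566
  E = -33 − 4·21 + 4·(-566) = -2381
  B = 103 + 5·21 + 5·(-2381) = -11697
  T = -2 + 5·21 − 2·(-11697) = 23497
Policy A (B + 18, Y + 43):
  K = 125
  F = 21
  Y = 59 − 5·125 (+43 from intervention) = -523
  E = -33 − 4·21 + 4·(-523) = -2209
  B = 103 + 5·21 + 5·(-2209) (+18 from intervention) = -10819
  T = -2 + 5·21 − 2·(-10819) = 21741
ΔT = 21741 − 23497 = -1756; ΔY = -523 − (-566) = 43
Score = (-4)·(-1756) + (-5)·43 = 6809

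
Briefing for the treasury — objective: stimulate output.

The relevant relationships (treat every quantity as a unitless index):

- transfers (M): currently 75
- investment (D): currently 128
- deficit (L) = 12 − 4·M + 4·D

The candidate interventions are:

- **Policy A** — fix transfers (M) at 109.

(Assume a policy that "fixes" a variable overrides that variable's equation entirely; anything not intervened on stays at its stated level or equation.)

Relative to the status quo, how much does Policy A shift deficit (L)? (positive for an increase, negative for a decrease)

Baseline:
  M = 75
  D = 128
  L = 12 − 4·75 + 4·128 = 224
Policy A (M := 109):
  M = 109
  D = 128
  L = 12 − 4·109 + 4·128 = 88
Change in L: 88 − 224 = -136

-136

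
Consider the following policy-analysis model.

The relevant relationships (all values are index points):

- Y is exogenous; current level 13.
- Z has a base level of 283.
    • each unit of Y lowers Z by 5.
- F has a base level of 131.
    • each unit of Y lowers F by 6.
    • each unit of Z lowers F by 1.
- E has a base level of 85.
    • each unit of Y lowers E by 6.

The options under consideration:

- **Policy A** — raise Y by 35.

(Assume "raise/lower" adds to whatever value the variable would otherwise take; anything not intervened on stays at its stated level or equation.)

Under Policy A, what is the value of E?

-203

Policy A (Y + 35):
  Y = 13 + 35 = 48
  E = 85 − 6·48 = -203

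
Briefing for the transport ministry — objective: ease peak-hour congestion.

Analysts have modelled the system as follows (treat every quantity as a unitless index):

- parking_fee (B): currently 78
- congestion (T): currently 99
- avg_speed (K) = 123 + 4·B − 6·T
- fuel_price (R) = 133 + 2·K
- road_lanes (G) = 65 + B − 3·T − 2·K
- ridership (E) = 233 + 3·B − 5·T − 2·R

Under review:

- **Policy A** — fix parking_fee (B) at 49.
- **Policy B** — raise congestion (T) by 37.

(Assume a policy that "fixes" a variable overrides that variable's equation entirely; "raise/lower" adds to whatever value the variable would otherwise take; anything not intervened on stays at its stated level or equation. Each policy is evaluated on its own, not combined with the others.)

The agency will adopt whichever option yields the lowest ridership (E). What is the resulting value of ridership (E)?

Policy A (B := 49):
  B = 49
  T = 99
  K = 123 + 4·49 − 6·99 = -275
  R = 133 + 2·(-275) = -417
  E = 233 + 3·49 − 5·99 − 2·(-417) = 719
Policy B (T + 37):
  B = 78
  T = 99 + 37 = 136
  K = 123 + 4·78 − 6·136 = -381
  R = 133 + 2·(-381) = -629
  E = 233 + 3·78 − 5·136 − 2·(-629) = 1045
Comparing — Policy A: E=719, Policy B: E=1045. Lowest is 719 (Policy A).

719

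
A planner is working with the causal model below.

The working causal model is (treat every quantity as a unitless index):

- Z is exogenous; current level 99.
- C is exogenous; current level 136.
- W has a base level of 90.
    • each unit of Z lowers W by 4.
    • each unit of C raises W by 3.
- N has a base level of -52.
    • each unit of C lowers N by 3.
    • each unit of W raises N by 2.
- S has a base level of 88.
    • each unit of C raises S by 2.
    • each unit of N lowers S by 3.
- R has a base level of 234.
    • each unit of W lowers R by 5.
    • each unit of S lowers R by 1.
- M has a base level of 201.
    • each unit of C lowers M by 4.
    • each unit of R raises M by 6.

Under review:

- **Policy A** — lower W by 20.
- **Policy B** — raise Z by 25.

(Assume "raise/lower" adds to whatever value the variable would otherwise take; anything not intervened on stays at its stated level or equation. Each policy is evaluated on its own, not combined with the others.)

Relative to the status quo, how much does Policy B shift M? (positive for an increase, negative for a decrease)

-600

Baseline:
  Z = 99
  C = 136
  W = 90 − 4·99 + 3·136 = 102
  N = -52 − 3·136 + 2·102 = -256
  S = 88 + 2·136 − 3·(-256) = 1128
  R = 234 − 5·102 − 1128 = -1404
  M = 201 − 4·136 + 6·(-1404) = -8767
Policy B (Z + 25):
  Z = 99 + 25 = 124
  C = 136
  W = 90 − 4·124 + 3·136 = 2
  N = -52 − 3·136 + 2·2 = -456
  S = 88 + 2·136 − 3·(-456) = 1728
  R = 234 − 5·2 − 1728 = -1504
  M = 201 − 4·136 + 6·(-1504) = -9367
Change in M: -9367 − (-8767) = -600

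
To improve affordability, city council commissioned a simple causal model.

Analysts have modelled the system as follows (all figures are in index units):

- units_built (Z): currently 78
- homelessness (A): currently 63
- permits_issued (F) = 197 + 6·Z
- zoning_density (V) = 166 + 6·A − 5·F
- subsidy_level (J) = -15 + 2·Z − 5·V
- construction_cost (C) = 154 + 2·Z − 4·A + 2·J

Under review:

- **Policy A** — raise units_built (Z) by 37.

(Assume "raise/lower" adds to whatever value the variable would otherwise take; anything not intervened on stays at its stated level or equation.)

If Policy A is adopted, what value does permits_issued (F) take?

887

Policy A (Z + 37):
  Z = 78 + 37 = 115
  F = 197 + 6·115 = 887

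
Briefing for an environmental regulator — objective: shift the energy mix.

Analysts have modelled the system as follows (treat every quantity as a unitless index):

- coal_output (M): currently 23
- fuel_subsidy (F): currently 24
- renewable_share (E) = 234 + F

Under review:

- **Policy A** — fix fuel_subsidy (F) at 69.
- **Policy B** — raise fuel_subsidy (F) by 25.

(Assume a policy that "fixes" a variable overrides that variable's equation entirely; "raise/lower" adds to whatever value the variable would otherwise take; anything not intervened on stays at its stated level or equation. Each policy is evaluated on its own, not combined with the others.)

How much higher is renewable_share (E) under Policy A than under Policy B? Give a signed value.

20

Policy A (F := 69):
  F = 69
  E = 234 + 69 = 303
Policy B (F + 25):
  F = 24 + 25 = 49
  E = 234 + 49 = 283
E: 303 − 283 = 20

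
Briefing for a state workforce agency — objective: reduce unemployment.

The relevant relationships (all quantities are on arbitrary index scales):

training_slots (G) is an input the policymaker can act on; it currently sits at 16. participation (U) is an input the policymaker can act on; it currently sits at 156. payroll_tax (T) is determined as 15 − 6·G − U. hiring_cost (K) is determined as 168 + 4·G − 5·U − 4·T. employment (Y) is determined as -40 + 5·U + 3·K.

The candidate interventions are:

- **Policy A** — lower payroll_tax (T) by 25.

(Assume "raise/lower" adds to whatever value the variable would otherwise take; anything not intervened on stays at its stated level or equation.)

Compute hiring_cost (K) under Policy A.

Policy A (T − 25):
  G = 16
  U = 156
  T = 15 − 6·16 − 156 (−25 from intervention) = -262
  K = 168 + 4·16 − 5·156 − 4·(-262) = 500

500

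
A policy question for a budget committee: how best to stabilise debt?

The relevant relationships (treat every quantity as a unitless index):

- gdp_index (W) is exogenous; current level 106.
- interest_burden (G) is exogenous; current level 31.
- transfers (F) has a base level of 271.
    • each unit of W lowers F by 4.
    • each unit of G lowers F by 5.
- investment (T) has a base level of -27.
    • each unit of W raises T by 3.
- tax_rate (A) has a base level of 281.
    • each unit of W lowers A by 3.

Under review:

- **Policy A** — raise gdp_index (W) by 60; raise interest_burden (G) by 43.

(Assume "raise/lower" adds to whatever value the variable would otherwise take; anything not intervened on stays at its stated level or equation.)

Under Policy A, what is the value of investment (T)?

Policy A (W + 60, G + 43):
  W = 106 + 60 = 166
  T = -27 + 3·166 = 471

471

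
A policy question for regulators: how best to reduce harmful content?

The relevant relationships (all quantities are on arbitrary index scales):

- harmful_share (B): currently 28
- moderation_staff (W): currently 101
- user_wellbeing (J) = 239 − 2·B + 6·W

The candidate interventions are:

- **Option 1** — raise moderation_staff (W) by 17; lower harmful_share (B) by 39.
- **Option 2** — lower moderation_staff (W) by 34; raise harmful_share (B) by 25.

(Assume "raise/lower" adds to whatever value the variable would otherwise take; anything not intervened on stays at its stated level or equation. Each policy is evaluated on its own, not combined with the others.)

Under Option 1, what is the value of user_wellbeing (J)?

969

Option 1 (W + 17, B − 39):
  B = 28 − 39 = -11
  W = 101 + 17 = 118
  J = 239 − 2·(-11) + 6·118 = 969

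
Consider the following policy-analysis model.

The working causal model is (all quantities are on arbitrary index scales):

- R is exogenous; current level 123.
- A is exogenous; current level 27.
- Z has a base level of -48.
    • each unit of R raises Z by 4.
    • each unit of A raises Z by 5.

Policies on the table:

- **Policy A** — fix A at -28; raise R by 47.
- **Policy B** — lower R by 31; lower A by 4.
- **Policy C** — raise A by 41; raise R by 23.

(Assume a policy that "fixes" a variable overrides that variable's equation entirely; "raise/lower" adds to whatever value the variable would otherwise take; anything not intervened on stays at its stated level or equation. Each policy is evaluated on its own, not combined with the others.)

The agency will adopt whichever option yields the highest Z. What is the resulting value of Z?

876

Policy A (A := -28, R + 47):
  R = 123 + 47 = 170
  A = -28
  Z = -48 + 4·170 + 5·(-28) = 492
Policy B (R − 31, A − 4):
  R = 123 − 31 = 92
  A = 27 − 4 = 23
  Z = -48 + 4·92 + 5·23 = 435
Policy C (A + 41, R + 23):
  R = 123 + 23 = 146
  A = 27 + 41 = 68
  Z = -48 + 4·146 + 5·68 = 876
Comparing — Policy A: Z=492, Policy B: Z=435, Policy C: Z=876. Highest is 876 (Policy C).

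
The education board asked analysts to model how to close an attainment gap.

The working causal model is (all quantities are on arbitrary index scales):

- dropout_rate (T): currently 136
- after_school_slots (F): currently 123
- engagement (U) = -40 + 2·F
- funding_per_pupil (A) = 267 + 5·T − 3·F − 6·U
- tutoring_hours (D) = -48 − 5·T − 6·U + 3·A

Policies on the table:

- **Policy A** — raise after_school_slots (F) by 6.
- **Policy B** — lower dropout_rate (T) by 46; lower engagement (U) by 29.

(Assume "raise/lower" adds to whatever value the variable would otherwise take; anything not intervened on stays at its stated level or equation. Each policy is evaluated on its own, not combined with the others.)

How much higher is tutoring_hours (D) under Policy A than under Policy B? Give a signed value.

Policy A (F + 6):
  T = 136
  F = 123 + 6 = 129
  U = -40 + 2·129 = 218
  A = 267 + 5·136 − 3·129 − 6·218 = -748
  D = -48 − 5·136 − 6·218 + 3·(-748) = -4280
Policy B (T − 46, U − 29):
  T = 136 − 46 = 90
  F = 123
  U = -40 + 2·123 (−29 from intervention) = 177
  A = 267 + 5·90 − 3·123 − 6·177 = -714
  D = -48 − 5·90 − 6·177 + 3·(-714) = -3702
D: -4280 − (-3702) = -578

-578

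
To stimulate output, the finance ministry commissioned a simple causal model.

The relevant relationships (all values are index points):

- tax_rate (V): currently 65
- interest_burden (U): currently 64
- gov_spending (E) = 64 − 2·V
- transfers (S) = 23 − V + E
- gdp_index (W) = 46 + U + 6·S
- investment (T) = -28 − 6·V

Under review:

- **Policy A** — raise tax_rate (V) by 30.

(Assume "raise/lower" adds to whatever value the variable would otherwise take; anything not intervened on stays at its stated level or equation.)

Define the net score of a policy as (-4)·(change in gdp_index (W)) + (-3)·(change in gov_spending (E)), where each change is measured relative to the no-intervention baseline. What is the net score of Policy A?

Baseline:
  V = 65
  U = 64
  E = 64 − 2·65 = -66
  S = 23 − 65 + (-66) = -108
  W = 46 + 64 + 6·(-108) = -538
Policy A (V + 30):
  V = 65 + 30 = 95
  U = 64
  E = 64 − 2·95 = -126
  S = 23 − 95 + (-126) = -198
  W = 46 + 64 + 6·(-198) = -1078
ΔW = -1078 − (-538) = -540; ΔE = -126 − (-66) = -60
Score = (-4)·(-540) + (-3)·(-60) = 2340

2340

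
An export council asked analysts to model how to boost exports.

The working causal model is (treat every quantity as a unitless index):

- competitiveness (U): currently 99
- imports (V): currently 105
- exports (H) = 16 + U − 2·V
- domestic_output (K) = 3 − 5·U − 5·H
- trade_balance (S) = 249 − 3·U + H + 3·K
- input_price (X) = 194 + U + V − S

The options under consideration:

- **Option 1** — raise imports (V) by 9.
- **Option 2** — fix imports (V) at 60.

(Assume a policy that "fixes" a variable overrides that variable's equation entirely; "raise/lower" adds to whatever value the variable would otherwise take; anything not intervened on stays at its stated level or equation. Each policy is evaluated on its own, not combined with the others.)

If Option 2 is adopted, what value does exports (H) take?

-5

Option 2 (V := 60):
  U = 99
  V = 60
  H = 16 + 99 − 2·60 = -5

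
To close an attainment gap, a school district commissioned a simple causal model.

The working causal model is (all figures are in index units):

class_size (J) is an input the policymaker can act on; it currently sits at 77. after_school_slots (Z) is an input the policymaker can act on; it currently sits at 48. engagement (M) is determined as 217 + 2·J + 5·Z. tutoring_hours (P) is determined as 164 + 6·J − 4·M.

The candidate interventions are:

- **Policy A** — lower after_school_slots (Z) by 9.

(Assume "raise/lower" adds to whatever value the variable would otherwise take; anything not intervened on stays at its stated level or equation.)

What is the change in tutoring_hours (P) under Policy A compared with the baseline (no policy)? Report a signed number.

180

Baseline:
  J = 77
  Z = 48
  M = 217 + 2·77 + 5·48 = 611
  P = 164 + 6·77 − 4·611 = -1818
Policy A (Z − 9):
  J = 77
  Z = 48 − 9 = 39
  M = 217 + 2·77 + 5·39 = 566
  P = 164 + 6·77 − 4·566 = -1638
Change in P: -1638 − (-1818) = 180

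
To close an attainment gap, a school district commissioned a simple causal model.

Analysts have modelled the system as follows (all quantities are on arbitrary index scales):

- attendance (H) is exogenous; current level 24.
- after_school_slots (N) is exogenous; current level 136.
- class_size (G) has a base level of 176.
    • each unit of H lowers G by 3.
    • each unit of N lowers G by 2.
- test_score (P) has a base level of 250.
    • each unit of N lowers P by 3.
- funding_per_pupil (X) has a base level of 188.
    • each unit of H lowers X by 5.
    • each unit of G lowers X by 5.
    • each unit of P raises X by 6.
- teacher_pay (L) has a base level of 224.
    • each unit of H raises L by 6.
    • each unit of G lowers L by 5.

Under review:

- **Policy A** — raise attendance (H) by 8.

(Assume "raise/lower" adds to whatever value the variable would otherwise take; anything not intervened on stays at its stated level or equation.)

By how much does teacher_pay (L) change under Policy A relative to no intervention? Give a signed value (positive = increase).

168

Baseline:
  H = 24
  N = 136
  G = 176 − 3·24 − 2·136 = -168
  L = 224 + 6·24 − 5·(-168) = 1208
Policy A (H + 8):
  H = 24 + 8 = 32
  N = 136
  G = 176 − 3·32 − 2·136 = -192
  L = 224 + 6·32 − 5·(-192) = 1376
Change in L: 1376 − 1208 = 168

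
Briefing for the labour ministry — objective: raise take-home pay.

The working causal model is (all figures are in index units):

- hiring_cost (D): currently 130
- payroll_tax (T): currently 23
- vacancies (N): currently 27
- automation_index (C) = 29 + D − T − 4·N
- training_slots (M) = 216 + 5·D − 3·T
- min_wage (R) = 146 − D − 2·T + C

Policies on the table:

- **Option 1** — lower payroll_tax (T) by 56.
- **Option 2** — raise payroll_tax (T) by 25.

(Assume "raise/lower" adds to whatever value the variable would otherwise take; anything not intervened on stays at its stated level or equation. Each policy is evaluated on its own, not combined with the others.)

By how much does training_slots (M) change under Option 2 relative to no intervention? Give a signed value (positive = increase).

Baseline:
  D = 130
  T = 23
  M = 216 + 5·130 − 3·23 = 797
Option 2 (T + 25):
  D = 130
  T = 23 + 25 = 48
  M = 216 + 5·130 − 3·48 = 722
Change in M: 722 − 797 = -75

-75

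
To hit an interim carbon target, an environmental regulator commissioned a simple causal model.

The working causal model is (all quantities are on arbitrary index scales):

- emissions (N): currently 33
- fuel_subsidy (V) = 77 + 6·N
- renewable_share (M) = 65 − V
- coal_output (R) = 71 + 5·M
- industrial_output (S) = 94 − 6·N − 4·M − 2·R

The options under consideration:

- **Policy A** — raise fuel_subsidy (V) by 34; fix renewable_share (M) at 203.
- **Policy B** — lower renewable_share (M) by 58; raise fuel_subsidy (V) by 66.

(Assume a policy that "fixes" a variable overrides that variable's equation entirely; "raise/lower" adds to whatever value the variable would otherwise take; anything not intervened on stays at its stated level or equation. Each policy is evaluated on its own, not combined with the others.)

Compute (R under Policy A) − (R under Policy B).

2685

Policy A (V + 34, M := 203):
  N = 33
  V = 77 + 6·33 (+34 from intervention) = 309
  M = 203
  R = 71 + 5·203 = 1086
Policy B (M − 58, V + 66):
  N = 33
  V = 77 + 6·33 (+66 from intervention) = 341
  M = 65 − 341 (−58 from intervention) = -334
  R = 71 + 5·(-334) = -1599
R: 1086 − (-1599) = 2685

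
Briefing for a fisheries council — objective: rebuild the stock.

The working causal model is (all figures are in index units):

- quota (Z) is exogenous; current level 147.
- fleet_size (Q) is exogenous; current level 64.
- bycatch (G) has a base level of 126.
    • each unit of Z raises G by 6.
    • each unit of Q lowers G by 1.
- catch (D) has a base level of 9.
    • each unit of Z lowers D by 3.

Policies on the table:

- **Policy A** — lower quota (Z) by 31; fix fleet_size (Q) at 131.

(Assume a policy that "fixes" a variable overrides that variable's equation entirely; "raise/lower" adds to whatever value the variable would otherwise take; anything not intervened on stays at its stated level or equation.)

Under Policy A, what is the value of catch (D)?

-339

Policy A (Z − 31, Q := 131):
  Z = 147 − 31 = 116
  D = 9 − 3·116 = -339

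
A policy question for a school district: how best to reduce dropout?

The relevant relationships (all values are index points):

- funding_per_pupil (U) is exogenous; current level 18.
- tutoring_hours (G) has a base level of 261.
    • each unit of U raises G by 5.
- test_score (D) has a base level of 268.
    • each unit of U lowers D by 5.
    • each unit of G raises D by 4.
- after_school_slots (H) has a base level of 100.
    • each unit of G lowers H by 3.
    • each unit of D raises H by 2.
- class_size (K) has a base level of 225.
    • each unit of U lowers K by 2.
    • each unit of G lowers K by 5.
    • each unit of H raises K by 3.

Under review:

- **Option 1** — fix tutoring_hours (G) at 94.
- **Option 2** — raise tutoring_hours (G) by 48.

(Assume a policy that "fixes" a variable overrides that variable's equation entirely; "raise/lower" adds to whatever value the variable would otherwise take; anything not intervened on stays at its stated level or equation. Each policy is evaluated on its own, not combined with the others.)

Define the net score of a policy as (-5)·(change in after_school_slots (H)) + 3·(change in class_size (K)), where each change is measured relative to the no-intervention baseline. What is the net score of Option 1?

Baseline:
  U = 18
  G = 261 + 5·18 = 351
  D = 268 − 5·18 + 4·351 = 1582
  H = 100 − 3·351 + 2·1582 = 2211
  K = 225 − 2·18 − 5·351 + 3·2211 = 5067
Option 1 (G := 94):
  U = 18
  G = 94
  D = 268 − 5·18 + 4·94 = 554
  H = 100 − 3·94 + 2·554 = 926
  K = 225 − 2·18 − 5·94 + 3·926 = 2497
ΔH = 926 − 2211 = -1285; ΔK = 2497 − 5067 = -2570
Score = (-5)·(-1285) + 3·(-2570) = -1285

-1285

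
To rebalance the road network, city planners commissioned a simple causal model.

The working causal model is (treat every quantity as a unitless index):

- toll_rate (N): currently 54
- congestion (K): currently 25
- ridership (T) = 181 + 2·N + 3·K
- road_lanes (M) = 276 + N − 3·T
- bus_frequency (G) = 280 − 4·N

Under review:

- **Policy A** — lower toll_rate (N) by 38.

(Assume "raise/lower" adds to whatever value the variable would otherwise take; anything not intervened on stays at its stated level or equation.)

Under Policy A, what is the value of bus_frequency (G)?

216

Policy A (N − 38):
  N = 54 − 38 = 16
  G = 280 − 4·16 = 216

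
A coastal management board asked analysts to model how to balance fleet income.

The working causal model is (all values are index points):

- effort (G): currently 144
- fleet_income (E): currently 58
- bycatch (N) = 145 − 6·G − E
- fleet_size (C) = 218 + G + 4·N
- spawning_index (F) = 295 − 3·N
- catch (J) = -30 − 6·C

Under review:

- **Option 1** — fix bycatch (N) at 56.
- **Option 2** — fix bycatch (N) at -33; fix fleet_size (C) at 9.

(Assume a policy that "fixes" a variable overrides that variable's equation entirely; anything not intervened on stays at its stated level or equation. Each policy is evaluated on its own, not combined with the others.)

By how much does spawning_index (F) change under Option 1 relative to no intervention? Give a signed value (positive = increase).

Baseline:
  G = 144
  E = 58
  N = 145 − 6·144 − 58 = -777
  F = 295 − 3·(-777) = 2626
Option 1 (N := 56):
  G = 144
  E = 58
  N = 56
  F = 295 − 3·56 = 127
Change in F: 127 − 2626 = -2499

-2499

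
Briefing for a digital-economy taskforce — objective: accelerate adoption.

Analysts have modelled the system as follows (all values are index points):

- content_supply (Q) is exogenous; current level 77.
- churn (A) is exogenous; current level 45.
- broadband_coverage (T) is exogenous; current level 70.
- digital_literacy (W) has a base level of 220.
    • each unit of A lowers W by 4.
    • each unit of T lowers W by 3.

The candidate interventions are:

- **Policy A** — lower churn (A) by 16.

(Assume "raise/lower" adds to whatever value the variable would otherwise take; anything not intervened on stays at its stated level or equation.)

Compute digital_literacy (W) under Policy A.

-106

Policy A (A − 16):
  A = 45 − 16 = 29
  T = 70
  W = 220 − 4·29 − 3·70 = -106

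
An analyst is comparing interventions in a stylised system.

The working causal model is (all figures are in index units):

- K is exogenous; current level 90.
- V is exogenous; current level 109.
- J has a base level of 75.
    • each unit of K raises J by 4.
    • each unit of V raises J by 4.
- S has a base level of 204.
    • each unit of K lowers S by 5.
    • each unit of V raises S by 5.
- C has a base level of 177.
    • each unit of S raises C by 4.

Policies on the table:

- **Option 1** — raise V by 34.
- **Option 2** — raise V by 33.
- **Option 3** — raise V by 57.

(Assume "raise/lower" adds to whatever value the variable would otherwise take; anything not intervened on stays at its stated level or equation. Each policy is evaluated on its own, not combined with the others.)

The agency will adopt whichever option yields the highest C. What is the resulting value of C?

Option 1 (V + 34):
  K = 90
  V = 109 + 34 = 143
  S = 204 − 5·90 + 5·143 = 469
  C = 177 + 4·469 = 2053
Option 2 (V + 33):
  K = 90
  V = 109 + 33 = 142
  S = 204 − 5·90 + 5·142 = 464
  C = 177 + 4·464 = 2033
Option 3 (V + 57):
  K = 90
  V = 109 + 57 = 166
  S = 204 − 5·90 + 5·166 = 584
  C = 177 + 4·584 = 2513
Comparing — Option 1: C=2053, Option 2: C=2033, Option 3: C=2513. Highest is 2513 (Option 3).

2513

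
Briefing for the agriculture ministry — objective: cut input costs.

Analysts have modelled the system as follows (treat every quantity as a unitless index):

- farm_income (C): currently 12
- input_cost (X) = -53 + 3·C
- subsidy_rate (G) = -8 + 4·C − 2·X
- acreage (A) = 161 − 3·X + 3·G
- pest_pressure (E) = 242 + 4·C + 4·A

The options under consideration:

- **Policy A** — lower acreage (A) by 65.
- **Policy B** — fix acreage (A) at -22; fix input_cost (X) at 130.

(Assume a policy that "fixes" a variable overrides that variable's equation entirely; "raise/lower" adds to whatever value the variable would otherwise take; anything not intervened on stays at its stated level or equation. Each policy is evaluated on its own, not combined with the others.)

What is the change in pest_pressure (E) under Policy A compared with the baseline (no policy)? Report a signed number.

Baseline:
  C = 12
  X = -53 + 3·12 = -17
  G = -8 + 4·12 − 2·(-17) = 74
  A = 161 − 3·(-17) + 3·74 = 434
  E = 242 + 4·12 + 4·434 = 2026
Policy A (A − 65):
  C = 12
  X = -53 + 3·12 = -17
  G = -8 + 4·12 − 2·(-17) = 74
  A = 161 − 3·(-17) + 3·74 (−65 from intervention) = 369
  E = 242 + 4·12 + 4·369 = 1766
Change in E: 1766 − 2026 = -260

-260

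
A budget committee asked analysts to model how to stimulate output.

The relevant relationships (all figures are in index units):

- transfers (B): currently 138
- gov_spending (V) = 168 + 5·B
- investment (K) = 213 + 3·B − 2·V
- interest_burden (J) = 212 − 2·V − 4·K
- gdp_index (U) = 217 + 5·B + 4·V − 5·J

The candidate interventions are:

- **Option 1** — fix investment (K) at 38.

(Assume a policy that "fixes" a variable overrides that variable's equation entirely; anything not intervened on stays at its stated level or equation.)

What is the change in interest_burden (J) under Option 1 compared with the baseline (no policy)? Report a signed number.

-4508

Baseline:
  B = 138
  V = 168 + 5·138 = 858
  K = 213 + 3·138 − 2·858 = -1089
  J = 212 − 2·858 − 4·(-1089) = 2852
Option 1 (K := 38):
  B = 138
  V = 168 + 5·138 = 858
  K = 38
  J = 212 − 2·858 − 4·38 = -1656
Change in J: -1656 − 2852 = -4508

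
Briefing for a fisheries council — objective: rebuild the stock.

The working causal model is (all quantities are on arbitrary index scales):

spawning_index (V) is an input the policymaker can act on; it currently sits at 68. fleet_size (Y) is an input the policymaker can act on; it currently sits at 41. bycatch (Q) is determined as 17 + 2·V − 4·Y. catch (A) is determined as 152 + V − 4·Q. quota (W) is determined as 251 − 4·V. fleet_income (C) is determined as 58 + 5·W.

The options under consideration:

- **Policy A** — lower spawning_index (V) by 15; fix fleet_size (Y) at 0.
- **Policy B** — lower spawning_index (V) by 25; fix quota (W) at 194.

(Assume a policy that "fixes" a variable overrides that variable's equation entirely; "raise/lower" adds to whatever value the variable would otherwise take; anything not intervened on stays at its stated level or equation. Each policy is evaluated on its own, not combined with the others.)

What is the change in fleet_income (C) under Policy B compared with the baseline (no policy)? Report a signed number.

Baseline:
  V = 68
  W = 251 − 4·68 = -21
  C = 58 + 5·(-21) = -47
Policy B (V − 25, W := 194):
  V = 68 − 25 = 43
  W = 194
  C = 58 + 5·194 = 1028
Change in C: 1028 − (-47) = 1075

1075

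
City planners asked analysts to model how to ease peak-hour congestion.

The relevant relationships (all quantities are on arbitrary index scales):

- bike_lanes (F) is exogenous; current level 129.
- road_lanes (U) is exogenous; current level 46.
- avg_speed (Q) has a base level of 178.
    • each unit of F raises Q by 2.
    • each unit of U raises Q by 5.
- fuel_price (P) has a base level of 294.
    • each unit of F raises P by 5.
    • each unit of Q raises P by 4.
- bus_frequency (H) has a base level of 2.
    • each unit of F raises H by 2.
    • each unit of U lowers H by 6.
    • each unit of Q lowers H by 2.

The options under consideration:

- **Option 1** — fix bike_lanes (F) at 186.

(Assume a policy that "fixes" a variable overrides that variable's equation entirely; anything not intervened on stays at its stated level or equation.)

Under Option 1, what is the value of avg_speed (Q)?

780

Option 1 (F := 186):
  F = 186
  U = 46
  Q = 178 + 2·186 + 5·46 = 780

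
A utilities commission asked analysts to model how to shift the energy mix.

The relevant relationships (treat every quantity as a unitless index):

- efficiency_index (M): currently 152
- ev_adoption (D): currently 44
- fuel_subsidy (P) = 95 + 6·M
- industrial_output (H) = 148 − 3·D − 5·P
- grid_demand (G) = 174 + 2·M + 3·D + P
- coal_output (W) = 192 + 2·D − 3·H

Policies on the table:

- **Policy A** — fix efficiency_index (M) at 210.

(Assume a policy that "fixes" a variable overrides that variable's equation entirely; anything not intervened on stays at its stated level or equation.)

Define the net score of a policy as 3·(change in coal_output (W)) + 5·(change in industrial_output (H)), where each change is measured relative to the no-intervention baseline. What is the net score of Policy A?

Baseline:
  M = 152
  D = 44
  P = 95 + 6·152 = 1007
  H = 148 − 3·44 − 5·1007 = -5019
  W = 192 + 2·44 − 3·(-5019) = 15337
Policy A (M := 210):
  M = 210
  D = 44
  P = 95 + 6·210 = 1355
  H = 148 − 3·44 − 5·1355 = -6759
  W = 192 + 2·44 − 3·(-6759) = 20557
ΔW = 20557 − 15337 = 5220; ΔH = -6759 − (-5019) = -1740
Score = 3·5220 + 5·(-1740) = 6960

6960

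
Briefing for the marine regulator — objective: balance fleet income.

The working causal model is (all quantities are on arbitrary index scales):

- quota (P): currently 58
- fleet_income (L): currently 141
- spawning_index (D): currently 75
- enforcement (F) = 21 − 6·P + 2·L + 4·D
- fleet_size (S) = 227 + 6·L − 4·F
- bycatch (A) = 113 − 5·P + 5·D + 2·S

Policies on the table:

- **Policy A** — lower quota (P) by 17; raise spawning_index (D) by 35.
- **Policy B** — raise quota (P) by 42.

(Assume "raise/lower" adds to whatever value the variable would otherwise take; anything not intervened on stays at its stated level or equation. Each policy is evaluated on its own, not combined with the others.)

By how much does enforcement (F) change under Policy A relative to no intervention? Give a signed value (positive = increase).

242

Baseline:
  P = 58
  L = 141
  D = 75
  F = 21 − 6·58 + 2·141 + 4·75 = 255
Policy A (P − 17, D + 35):
  P = 58 − 17 = 41
  L = 141
  D = 75 + 35 = 110
  F = 21 − 6·41 + 2·141 + 4·110 = 497
Change in F: 497 − 255 = 242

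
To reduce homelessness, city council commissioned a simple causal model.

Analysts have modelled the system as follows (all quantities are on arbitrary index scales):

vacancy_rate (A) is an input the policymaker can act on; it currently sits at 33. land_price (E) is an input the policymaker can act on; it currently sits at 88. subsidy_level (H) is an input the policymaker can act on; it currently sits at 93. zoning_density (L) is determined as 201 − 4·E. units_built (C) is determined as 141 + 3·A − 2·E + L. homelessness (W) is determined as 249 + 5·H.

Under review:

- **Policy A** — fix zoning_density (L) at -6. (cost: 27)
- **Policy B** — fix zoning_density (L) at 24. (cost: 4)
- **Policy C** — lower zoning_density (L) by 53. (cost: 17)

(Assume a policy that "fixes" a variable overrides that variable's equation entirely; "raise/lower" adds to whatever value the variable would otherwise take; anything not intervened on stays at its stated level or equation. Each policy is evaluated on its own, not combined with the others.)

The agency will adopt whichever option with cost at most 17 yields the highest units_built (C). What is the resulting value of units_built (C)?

88

Policy B (L := 24):
  A = 33
  E = 88
  L = 24
  C = 141 + 3·33 − 2·88 + 24 = 88
Policy C (L − 53):
  A = 33
  E = 88
  L = 201 − 4·88 (−53 from intervention) = -204
  C = 141 + 3·33 − 2·88 + (-204) = -140
Comparing — Policy B: C=88, Policy C: C=-140. Highest is 88 (Policy B).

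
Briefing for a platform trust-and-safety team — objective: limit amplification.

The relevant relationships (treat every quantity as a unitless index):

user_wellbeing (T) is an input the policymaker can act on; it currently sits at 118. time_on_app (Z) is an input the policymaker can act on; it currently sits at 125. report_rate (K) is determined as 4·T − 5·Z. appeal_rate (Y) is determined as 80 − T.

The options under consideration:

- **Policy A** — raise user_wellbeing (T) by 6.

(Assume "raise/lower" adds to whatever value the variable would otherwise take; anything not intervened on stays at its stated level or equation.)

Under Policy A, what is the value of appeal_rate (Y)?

Policy A (T + 6):
  T = 118 + 6 = 124
  Y = 80 − 124 = -44

-44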